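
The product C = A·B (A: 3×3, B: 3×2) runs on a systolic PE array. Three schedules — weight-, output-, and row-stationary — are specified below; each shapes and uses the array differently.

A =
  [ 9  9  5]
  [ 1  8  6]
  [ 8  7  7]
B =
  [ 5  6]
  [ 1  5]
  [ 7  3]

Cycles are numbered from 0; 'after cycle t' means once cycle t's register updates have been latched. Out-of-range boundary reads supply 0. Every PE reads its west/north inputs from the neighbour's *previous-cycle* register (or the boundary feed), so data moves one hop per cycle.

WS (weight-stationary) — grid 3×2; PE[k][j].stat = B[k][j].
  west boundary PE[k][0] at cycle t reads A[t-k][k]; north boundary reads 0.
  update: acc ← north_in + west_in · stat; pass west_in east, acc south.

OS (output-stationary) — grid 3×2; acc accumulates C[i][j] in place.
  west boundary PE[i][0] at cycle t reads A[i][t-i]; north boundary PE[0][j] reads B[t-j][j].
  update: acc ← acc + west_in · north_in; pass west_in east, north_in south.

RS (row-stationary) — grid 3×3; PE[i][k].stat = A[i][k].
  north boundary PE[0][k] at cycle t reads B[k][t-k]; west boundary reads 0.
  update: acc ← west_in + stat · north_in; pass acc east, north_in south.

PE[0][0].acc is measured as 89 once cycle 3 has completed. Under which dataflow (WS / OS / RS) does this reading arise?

Under WS (3×2), PE[0][0]:
  cycle 0: PE[0][0] → acc 45, east 9, south 45
  cycle 1: PE[0][0] → acc 5, east 1, south 5
  cycle 2: PE[0][0] → acc 40, east 8, south 40
  cycle 3: PE[0][0] → acc 0, east 0, south 0
Under OS (3×2), PE[0][0]:
  cycle 0: PE[0][0] → acc 45, east 9, south 5
  cycle 1: PE[0][0] → acc 54, east 9, south 1
  cycle 2: PE[0][0] → acc 89, east 5, south 7
  cycle 3: PE[0][0] → acc 89, east 0, south 0
Under RS (3×3), PE[0][0]:
  cycle 0: PE[0][0] → acc 45, east 45, south 5
  cycle 1: PE[0][0] → acc 54, east 54, south 6
  cycle 2: PE[0][0] → acc 0, east 0, south 0
  cycle 3: PE[0][0] → acc 0, east 0, south 0

dataflow = OS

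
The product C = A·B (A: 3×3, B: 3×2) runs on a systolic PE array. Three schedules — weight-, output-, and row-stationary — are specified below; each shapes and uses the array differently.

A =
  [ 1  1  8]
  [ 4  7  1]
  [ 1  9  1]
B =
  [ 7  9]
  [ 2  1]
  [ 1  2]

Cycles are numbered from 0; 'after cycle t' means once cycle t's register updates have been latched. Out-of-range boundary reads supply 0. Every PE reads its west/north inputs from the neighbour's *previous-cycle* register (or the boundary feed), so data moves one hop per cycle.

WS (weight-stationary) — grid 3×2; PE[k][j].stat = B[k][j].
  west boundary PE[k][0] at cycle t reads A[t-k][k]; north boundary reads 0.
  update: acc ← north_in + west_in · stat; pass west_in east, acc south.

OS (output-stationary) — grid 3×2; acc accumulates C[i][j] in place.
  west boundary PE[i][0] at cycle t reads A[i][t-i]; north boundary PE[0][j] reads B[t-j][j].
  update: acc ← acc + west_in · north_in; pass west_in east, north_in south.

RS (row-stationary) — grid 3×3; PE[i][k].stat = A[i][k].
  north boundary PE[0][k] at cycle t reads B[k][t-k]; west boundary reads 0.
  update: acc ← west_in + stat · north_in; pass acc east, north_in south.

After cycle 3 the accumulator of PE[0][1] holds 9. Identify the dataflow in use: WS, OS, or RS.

dataflow = WS

Under WS (3×2), PE[0][1]:
  t=0 PE[0][1]: acc=0 h=0 v=0
  t=1 PE[0][1]: acc=9 h=1 v=9
  t=2 PE[0][1]: acc=36 h=4 v=36
  t=3 PE[0][1]: acc=9 h=1 v=9
Under OS (3×2), PE[0][1]:
  t=0 PE[0][1]: acc=0 h=0 v=0
  t=1 PE[0][1]: acc=9 h=1 v=9
  t=2 PE[0][1]: acc=10 h=1 v=1
  t=3 PE[0][1]: acc=26 h=8 v=2
Under RS (3×3), PE[0][1]:
  t=0 PE[0][1]: acc=0 h=0 v=0
  t=1 PE[0][1]: acc=9 h=9 v=2
  t=2 PE[0][1]: acc=10 h=10 v=1
  t=3 PE[0][1]: acc=0 h=0 v=0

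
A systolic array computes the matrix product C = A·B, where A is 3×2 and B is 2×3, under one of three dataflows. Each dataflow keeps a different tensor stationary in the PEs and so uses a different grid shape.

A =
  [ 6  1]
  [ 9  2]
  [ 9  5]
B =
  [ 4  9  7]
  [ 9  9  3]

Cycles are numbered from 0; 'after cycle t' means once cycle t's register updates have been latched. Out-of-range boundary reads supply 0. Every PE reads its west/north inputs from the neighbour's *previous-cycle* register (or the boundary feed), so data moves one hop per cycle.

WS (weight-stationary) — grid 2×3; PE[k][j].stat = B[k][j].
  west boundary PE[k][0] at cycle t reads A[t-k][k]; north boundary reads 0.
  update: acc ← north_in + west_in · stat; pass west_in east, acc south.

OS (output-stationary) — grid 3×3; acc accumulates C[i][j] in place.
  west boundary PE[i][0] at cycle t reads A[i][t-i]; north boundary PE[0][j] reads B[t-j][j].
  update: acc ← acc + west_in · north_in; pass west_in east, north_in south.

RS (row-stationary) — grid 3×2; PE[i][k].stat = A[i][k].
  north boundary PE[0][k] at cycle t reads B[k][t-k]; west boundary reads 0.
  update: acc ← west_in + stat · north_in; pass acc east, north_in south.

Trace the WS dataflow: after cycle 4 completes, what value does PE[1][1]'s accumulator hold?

PE[1][1].acc = 126

WS 2×3: PE[1][1] cycle-by-cycle (with neighbour feeds):
  cycle 0: PE[0][1] → acc 0, east 0, south 0
  cycle 0: PE[1][0] → acc 0, east 0, south 0
  cycle 0: PE[1][1] → acc 0, east 0, south 0
  cycle 1: PE[0][1] → acc 54, east 6, south 54
  cycle 1: PE[1][0] → acc 33, east 1, south 33
  cycle 1: PE[1][1] → acc 0, east 0, south 0
  cycle 2: PE[0][1] → acc 81, east 9, south 81
  cycle 2: PE[1][0] → acc 54, east 2, south 54
  cycle 2: PE[1][1] → acc 63, east 1, south 63
  cycle 3: PE[0][1] → acc 81, east 9, south 81
  cycle 3: PE[1][0] → acc 81, east 5, south 81
  cycle 3: PE[1][1] → acc 99, east 2, south 99
  cycle 4: PE[0][1] → acc 0, east 0, south 0
  cycle 4: PE[1][0] → acc 0, east 0, south 0
  cycle 4: PE[1][1] → acc 126, east 5, south 126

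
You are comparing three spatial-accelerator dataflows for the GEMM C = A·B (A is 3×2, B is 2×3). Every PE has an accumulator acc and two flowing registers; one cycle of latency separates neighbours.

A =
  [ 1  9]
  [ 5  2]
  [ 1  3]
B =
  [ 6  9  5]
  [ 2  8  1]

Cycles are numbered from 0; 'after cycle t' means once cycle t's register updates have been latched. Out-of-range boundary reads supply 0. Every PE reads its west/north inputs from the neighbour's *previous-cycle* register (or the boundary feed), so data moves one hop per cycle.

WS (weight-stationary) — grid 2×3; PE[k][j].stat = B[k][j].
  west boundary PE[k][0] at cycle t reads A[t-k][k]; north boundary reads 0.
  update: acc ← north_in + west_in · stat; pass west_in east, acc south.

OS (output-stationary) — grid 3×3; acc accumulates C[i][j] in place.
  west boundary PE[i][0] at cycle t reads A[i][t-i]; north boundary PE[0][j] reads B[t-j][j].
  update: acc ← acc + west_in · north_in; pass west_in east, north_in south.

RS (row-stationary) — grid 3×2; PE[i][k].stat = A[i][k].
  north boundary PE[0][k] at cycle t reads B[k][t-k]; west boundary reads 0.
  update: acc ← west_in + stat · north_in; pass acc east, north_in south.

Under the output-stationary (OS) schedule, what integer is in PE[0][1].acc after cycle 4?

PE[0][1].acc = 81

OS (3×3). Following PE[0][1] plus its west/north inputs:
  cycle 0: PE[0][0] → acc 6, east 1, south 6
  cycle 0: PE[0][1] → acc 0, east 0, south 0
  cycle 1: PE[0][0] → acc 24, east 9, south 2
  cycle 1: PE[0][1] → acc 9, east 1, south 9
  cycle 2: PE[0][0] → acc 24, east 0, south 0
  cycle 2: PE[0][1] → acc 81, east 9, south 8
  cycle 3: PE[0][0] → acc 24, east 0, south 0
  cycle 3: PE[0][1] → acc 81, east 0, south 0
  cycle 4: PE[0][0] → acc 24, east 0, south 0
  cycle 4: PE[0][1] → acc 81, east 0, south 0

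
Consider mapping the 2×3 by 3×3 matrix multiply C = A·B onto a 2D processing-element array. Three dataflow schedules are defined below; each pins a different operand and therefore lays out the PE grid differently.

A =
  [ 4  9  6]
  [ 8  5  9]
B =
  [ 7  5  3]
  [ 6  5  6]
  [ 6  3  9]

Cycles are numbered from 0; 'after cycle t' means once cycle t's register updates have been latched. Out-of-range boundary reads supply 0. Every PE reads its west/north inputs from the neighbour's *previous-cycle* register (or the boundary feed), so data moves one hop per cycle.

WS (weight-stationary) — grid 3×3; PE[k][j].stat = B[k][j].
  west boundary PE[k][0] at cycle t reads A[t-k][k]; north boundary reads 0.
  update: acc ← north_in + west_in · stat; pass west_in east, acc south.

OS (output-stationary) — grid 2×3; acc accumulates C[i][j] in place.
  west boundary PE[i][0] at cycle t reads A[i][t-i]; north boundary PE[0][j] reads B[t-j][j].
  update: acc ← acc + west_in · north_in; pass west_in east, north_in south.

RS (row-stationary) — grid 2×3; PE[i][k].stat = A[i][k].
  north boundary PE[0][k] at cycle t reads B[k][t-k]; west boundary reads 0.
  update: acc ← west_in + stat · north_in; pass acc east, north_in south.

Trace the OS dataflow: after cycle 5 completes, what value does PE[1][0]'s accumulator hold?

PE[1][0].acc = 140

OS (2×3). Following PE[1][0] plus its west/north inputs:
  [0] (0,0) acc=28 (h:4 v:7)
  [0] (1,0) acc=0 (h:0 v:0)
  [1] (0,0) acc=82 (h:9 v:6)
  [1] (1,0) acc=56 (h:8 v:7)
  [2] (0,0) acc=118 (h:6 v:6)
  [2] (1,0) acc=86 (h:5 v:6)
  [3] (0,0) acc=118 (h:0 v:0)
  [3] (1,0) acc=140 (h:9 v:6)
  [4] (0,0) acc=118 (h:0 v:0)
  [4] (1,0) acc=140 (h:0 v:0)
  [5] (0,0) acc=118 (h:0 v:0)
  [5] (1,0) acc=140 (h:0 v:0)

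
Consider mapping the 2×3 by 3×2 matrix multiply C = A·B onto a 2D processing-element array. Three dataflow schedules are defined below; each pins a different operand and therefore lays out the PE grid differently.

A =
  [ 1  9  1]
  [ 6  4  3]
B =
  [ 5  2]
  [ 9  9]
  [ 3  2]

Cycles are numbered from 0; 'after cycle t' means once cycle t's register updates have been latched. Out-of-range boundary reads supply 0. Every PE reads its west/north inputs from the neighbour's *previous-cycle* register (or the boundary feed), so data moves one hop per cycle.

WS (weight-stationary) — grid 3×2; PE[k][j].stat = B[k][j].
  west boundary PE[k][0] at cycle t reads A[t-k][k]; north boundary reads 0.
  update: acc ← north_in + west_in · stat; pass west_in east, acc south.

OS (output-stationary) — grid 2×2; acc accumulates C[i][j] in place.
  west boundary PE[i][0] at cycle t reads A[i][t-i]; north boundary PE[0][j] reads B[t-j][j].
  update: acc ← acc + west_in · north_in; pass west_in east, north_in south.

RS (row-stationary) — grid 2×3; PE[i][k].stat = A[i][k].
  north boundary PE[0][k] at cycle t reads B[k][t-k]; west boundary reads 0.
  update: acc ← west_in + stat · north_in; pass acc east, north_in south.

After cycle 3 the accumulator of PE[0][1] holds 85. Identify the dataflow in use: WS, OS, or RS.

— WS: 3×2; PE[0][1] trace:
  cycle 0: PE[0][1] → acc 0, east 0, south 0
  cycle 1: PE[0][1] → acc 2, east 1, south 2
  cycle 2: PE[0][1] → acc 12, east 6, south 12
  cycle 3: PE[0][1] → acc 0, east 0, south 0
— OS: 2×2; PE[0][1] trace:
  cycle 0: PE[0][1] → acc 0, east 0, south 0
  cycle 1: PE[0][1] → acc 2, east 1, south 2
  cycle 2: PE[0][1] → acc 83, east 9, south 9
  cycle 3: PE[0][1] → acc 85, east 1, south 2
— RS: 2×3; PE[0][1] trace:
  cycle 0: PE[0][1] → acc 0, east 0, south 0
  cycle 1: PE[0][1] → acc 86, east 86, south 9
  cycle 2: PE[0][1] → acc 83, east 83, south 9
  cycle 3: PE[0][1] → acc 0, east 0, south 0

dataflow = OS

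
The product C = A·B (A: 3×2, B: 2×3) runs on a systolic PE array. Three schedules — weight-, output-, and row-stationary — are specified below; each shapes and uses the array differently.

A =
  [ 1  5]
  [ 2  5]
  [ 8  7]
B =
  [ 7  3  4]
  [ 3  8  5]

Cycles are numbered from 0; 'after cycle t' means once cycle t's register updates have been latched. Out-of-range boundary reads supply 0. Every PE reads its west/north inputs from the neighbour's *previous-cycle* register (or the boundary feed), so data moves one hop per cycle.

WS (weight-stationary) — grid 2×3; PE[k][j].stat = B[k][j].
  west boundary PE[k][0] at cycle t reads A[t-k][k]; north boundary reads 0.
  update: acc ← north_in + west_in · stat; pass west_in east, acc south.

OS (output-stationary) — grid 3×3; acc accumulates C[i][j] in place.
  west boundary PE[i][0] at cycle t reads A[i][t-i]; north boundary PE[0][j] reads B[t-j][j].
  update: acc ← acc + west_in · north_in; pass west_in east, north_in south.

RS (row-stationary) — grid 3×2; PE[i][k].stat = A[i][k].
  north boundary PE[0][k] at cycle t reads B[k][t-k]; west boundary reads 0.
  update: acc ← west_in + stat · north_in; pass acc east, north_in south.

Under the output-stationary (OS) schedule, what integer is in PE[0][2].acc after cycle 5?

PE[0][2].acc = 29

OS (3×3). Following PE[0][2] plus its west/north inputs:
  [0] (0,1) acc=0 (h:0 v:0)
  [0] (0,2) acc=0 (h:0 v:0)
  [1] (0,1) acc=3 (h:1 v:3)
  [1] (0,2) acc=0 (h:0 v:0)
  [2] (0,1) acc=43 (h:5 v:8)
  [2] (0,2) acc=4 (h:1 v:4)
  [3] (0,1) acc=43 (h:0 v:0)
  [3] (0,2) acc=29 (h:5 v:5)
  [4] (0,1) acc=43 (h:0 v:0)
  [4] (0,2) acc=29 (h:0 v:0)
  [5] (0,1) acc=43 (h:0 v:0)
  [5] (0,2) acc=29 (h:0 v:0)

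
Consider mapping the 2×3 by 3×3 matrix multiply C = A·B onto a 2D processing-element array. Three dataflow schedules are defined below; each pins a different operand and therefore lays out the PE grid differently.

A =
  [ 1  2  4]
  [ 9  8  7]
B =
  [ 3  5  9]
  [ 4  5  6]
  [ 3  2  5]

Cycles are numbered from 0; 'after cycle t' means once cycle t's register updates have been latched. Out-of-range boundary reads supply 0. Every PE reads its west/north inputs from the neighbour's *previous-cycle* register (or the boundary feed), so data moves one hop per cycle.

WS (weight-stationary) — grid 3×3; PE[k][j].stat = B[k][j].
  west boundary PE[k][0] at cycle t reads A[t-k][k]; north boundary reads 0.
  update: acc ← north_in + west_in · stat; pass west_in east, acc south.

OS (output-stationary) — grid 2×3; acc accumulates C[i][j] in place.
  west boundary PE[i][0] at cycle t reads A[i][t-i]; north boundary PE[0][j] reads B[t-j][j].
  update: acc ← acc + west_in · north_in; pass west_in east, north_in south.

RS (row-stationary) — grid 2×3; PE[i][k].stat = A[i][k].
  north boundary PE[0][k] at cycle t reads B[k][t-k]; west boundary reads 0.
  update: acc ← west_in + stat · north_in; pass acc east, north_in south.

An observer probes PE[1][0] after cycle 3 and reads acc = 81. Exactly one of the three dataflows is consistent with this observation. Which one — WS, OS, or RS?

dataflow = RS

— WS: 3×3; PE[1][0] trace:
  after 0 — PE[1][0] acc=0, pass-E 0, pass-S 0
  after 1 — PE[1][0] acc=11, pass-E 2, pass-S 11
  after 2 — PE[1][0] acc=59, pass-E 8, pass-S 59
  after 3 — PE[1][0] acc=0, pass-E 0, pass-S 0
— OS: 2×3; PE[1][0] trace:
  after 0 — PE[1][0] acc=0, pass-E 0, pass-S 0
  after 1 — PE[1][0] acc=27, pass-E 9, pass-S 3
  after 2 — PE[1][0] acc=59, pass-E 8, pass-S 4
  after 3 — PE[1][0] acc=80, pass-E 7, pass-S 3
— RS: 2×3; PE[1][0] trace:
  after 0 — PE[1][0] acc=0, pass-E 0, pass-S 0
  after 1 — PE[1][0] acc=27, pass-E 27, pass-S 3
  after 2 — PE[1][0] acc=45, pass-E 45, pass-S 5
  after 3 — PE[1][0] acc=81, pass-E 81, pass-S 9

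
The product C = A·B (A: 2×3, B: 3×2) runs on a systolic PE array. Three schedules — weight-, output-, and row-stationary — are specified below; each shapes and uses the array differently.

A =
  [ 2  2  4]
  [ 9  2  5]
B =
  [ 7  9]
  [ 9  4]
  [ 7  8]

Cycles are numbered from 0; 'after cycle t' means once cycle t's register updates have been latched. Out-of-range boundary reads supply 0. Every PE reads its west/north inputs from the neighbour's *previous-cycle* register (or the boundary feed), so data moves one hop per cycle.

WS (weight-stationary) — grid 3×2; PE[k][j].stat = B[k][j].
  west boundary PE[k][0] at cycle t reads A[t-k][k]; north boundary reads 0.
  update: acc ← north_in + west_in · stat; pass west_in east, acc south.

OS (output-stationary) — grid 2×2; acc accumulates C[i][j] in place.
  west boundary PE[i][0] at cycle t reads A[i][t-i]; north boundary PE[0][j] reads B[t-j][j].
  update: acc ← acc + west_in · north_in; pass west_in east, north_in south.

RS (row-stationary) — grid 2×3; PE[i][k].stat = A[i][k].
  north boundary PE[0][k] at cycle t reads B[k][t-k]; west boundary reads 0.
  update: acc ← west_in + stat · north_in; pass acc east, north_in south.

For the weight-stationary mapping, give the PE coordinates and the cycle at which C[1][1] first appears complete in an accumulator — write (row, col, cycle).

(row, col, cycle) = (2, 1, 4)

Under WS, C[1][1] lands at PE[2][1]:
  step 0 · PE2,1: acc=0; fwd→0 fwd↓0
  step 1 · PE2,1: acc=0; fwd→0 fwd↓0
  step 2 · PE2,1: acc=0; fwd→0 fwd↓0
  step 3 · PE2,1: acc=58; fwd→4 fwd↓58
  step 4 · PE2,1: acc=129; fwd→5 fwd↓129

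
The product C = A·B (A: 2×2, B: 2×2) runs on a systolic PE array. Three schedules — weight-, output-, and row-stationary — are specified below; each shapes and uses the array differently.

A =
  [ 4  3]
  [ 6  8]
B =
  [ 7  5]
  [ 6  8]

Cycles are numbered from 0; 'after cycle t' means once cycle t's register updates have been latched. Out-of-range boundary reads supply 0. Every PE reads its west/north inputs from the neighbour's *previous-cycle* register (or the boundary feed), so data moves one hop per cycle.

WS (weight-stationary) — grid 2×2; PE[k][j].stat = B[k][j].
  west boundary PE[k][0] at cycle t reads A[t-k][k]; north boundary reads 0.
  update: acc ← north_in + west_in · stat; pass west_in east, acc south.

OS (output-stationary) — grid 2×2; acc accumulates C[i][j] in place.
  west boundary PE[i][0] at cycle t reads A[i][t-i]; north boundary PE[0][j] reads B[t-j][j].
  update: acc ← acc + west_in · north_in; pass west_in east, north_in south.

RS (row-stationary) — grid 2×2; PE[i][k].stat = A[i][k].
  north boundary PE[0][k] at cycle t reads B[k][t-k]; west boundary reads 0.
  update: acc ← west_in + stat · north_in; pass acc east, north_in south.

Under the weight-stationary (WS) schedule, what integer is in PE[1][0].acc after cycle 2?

PE[1][0].acc = 90

WS on a 2×2 grid — tracing PE[1][0] and its feeders:
  @0  [0,0]  acc 28  |  →4  ↓28
  @0  [1,0]  acc 0  |  →0  ↓0
  @1  [0,0]  acc 42  |  →6  ↓42
  @1  [1,0]  acc 46  |  →3  ↓46
  @2  [0,0]  acc 0  |  →0  ↓0
  @2  [1,0]  acc 90  |  →8  ↓90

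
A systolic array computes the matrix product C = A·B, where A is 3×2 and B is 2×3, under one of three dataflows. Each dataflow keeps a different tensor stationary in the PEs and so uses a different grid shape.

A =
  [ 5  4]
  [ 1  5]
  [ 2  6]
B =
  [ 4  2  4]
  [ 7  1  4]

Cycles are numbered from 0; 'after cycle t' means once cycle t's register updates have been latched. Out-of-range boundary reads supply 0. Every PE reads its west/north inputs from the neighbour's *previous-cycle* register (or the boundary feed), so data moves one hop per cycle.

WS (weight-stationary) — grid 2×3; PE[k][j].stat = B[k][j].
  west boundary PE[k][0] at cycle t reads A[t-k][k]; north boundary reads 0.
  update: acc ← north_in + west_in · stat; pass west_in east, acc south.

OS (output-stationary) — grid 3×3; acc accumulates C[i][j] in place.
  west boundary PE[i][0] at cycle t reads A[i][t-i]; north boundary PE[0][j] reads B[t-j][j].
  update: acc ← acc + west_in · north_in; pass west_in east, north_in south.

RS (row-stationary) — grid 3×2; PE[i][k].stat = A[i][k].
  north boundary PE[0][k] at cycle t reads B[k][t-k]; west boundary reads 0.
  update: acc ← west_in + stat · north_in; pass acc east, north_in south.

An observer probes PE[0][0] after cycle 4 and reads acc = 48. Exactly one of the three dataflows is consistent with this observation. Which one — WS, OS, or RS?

dataflow = OS

WS [2×3] PE[0][0] across cycles:
  0: (0,0).acc=20  regs=<5,20>
  1: (0,0).acc=4  regs=<1,4>
  2: (0,0).acc=8  regs=<2,8>
  3: (0,0).acc=0  regs=<0,0>
  4: (0,0).acc=0  regs=<0,0>
OS [3×3] PE[0][0] across cycles:
  0: (0,0).acc=20  regs=<5,4>
  1: (0,0).acc=48  regs=<4,7>
  2: (0,0).acc=48  regs=<0,0>
  3: (0,0).acc=48  regs=<0,0>
  4: (0,0).acc=48  regs=<0,0>
RS [3×2] PE[0][0] across cycles:
  0: (0,0).acc=20  regs=<20,4>
  1: (0,0).acc=10  regs=<10,2>
  2: (0,0).acc=20  regs=<20,4>
  3: (0,0).acc=0  regs=<0,0>
  4: (0,0).acc=0  regs=<0,0>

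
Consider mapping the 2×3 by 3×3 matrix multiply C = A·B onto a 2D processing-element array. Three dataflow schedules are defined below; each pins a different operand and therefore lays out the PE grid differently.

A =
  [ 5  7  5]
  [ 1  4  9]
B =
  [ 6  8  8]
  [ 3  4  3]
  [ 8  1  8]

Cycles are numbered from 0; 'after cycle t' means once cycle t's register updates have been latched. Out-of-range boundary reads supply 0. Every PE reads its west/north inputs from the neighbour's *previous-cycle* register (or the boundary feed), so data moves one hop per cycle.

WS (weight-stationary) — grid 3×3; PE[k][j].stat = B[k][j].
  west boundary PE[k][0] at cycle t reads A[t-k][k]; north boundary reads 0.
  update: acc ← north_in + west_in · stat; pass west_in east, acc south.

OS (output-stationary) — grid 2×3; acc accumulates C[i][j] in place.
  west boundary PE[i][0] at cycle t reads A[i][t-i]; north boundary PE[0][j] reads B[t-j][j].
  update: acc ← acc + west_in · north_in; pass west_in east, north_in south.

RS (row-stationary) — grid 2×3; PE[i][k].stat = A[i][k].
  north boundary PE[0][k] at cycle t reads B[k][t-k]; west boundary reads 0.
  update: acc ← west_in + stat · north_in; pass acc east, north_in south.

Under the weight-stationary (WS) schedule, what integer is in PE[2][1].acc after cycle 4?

WS (3×3). Following PE[2][1] plus its west/north inputs:
  [0] (1,1) acc=0 (h:0 v:0)
  [0] (2,0) acc=0 (h:0 v:0)
  [0] (2,1) acc=0 (h:0 v:0)
  [1] (1,1) acc=0 (h:0 v:0)
  [1] (2,0) acc=0 (h:0 v:0)
  [1] (2,1) acc=0 (h:0 v:0)
  [2] (1,1) acc=68 (h:7 v:68)
  [2] (2,0) acc=91 (h:5 v:91)
  [2] (2,1) acc=0 (h:0 v:0)
  [3] (1,1) acc=24 (h:4 v:24)
  [3] (2,0) acc=90 (h:9 v:90)
  [3] (2,1) acc=73 (h:5 v:73)
  [4] (1,1) acc=0 (h:0 v:0)
  [4] (2,0) acc=0 (h:0 v:0)
  [4] (2,1) acc=33 (h:9 v:33)

PE[2][1].acc = 33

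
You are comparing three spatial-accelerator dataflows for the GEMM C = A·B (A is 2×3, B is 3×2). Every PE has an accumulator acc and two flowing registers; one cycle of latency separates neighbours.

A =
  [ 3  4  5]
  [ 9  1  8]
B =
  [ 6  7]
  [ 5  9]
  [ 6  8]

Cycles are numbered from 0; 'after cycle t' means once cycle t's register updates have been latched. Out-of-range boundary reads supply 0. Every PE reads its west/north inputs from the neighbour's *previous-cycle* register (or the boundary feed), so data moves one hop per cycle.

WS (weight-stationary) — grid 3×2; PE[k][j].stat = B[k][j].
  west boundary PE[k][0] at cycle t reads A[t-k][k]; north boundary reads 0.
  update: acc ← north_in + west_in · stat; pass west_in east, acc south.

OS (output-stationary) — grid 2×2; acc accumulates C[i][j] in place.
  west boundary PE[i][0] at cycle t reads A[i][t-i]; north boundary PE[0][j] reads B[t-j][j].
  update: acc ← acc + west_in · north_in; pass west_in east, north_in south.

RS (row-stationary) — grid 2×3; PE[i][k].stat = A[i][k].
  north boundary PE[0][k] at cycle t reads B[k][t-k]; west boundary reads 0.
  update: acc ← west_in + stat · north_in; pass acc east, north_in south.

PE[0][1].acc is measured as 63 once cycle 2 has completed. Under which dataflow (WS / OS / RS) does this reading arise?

WS (3×2 grid), PE[0][1]:
  [0] (0,1) acc=0 (h:0 v:0)
  [1] (0,1) acc=21 (h:3 v:21)
  [2] (0,1) acc=63 (h:9 v:63)
OS (2×2 grid), PE[0][1]:
  [0] (0,1) acc=0 (h:0 v:0)
  [1] (0,1) acc=21 (h:3 v:7)
  [2] (0,1) acc=57 (h:4 v:9)
RS (2×3 grid), PE[0][1]:
  [0] (0,1) acc=0 (h:0 v:0)
  [1] (0,1) acc=38 (h:38 v:5)
  [2] (0,1) acc=57 (h:57 v:9)

dataflow = WS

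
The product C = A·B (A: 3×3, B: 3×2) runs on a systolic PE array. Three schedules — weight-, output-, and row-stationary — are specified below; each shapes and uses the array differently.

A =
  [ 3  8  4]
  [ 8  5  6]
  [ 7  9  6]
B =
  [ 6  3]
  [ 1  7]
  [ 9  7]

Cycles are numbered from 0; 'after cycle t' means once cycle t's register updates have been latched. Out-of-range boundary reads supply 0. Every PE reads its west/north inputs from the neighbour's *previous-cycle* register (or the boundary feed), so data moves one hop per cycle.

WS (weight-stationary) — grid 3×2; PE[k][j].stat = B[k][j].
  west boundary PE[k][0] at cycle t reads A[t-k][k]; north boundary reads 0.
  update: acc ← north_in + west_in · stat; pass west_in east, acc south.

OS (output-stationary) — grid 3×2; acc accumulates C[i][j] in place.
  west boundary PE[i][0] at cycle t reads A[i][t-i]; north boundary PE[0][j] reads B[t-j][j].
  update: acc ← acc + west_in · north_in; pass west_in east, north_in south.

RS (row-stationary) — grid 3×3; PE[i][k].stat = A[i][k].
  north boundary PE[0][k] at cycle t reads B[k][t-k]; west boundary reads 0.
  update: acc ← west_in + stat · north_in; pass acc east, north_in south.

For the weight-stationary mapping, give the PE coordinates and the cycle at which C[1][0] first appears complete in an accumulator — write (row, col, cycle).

WS: C[1][0] accumulates in PE[2][0]:
  after 0 — PE[2][0] acc=0, pass-E 0, pass-S 0
  after 1 — PE[2][0] acc=0, pass-E 0, pass-S 0
  after 2 — PE[2][0] acc=62, pass-E 4, pass-S 62
  after 3 — PE[2][0] acc=107, pass-E 6, pass-S 107

(row, col, cycle) = (2, 0, 3)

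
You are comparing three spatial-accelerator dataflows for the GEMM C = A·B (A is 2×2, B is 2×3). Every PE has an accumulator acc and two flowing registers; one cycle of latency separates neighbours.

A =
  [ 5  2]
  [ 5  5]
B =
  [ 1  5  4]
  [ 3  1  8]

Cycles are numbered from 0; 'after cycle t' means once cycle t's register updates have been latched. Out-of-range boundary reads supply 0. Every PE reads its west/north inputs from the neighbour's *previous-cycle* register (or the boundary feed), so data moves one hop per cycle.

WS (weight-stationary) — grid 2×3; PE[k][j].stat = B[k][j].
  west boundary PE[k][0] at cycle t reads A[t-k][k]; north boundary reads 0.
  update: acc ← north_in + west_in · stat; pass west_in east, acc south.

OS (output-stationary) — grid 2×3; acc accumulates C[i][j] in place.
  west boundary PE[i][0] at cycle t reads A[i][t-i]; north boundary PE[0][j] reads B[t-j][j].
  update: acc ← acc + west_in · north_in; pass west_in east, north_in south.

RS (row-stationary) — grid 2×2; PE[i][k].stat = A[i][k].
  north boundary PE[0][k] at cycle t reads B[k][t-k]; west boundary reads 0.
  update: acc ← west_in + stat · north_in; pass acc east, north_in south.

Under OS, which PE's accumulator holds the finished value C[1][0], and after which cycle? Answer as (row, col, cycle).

(row, col, cycle) = (1, 0, 2)

OS: C[1][0] accumulates in PE[1][0]:
  step 0 · PE1,0: acc=0; fwd→0 fwd↓0
  step 1 · PE1,0: acc=5; fwd→5 fwd↓1
  step 2 · PE1,0: acc=20; fwd→5 fwd↓3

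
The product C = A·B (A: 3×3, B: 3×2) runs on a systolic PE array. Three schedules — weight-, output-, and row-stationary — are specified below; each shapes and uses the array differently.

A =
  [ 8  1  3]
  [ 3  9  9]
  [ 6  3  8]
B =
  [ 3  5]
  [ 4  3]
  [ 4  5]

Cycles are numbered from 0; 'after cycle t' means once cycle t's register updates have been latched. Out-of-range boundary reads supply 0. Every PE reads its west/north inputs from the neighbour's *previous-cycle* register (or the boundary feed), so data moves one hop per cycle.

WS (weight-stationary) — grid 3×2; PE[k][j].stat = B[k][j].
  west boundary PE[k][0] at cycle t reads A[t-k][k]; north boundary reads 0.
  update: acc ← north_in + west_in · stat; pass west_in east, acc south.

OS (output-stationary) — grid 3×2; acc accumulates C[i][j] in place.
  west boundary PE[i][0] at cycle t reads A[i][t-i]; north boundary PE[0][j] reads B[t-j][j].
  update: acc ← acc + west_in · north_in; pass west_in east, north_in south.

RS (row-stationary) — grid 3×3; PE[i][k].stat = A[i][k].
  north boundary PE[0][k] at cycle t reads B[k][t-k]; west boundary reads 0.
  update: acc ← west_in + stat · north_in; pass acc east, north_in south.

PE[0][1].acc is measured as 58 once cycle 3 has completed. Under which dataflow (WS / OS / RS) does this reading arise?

Under WS (3×2), PE[0][1]:
  step 0 · PE0,1: acc=0; fwd→0 fwd↓0
  step 1 · PE0,1: acc=40; fwd→8 fwd↓40
  step 2 · PE0,1: acc=15; fwd→3 fwd↓15
  step 3 · PE0,1: acc=30; fwd→6 fwd↓30
Under OS (3×2), PE[0][1]:
  step 0 · PE0,1: acc=0; fwd→0 fwd↓0
  step 1 · PE0,1: acc=40; fwd→8 fwd↓5
  step 2 · PE0,1: acc=43; fwd→1 fwd↓3
  step 3 · PE0,1: acc=58; fwd→3 fwd↓5
Under RS (3×3), PE[0][1]:
  step 0 · PE0,1: acc=0; fwd→0 fwd↓0
  step 1 · PE0,1: acc=28; fwd→28 fwd↓4
  step 2 · PE0,1: acc=43; fwd→43 fwd↓3
  step 3 · PE0,1: acc=0; fwd→0 fwd↓0

dataflow = OS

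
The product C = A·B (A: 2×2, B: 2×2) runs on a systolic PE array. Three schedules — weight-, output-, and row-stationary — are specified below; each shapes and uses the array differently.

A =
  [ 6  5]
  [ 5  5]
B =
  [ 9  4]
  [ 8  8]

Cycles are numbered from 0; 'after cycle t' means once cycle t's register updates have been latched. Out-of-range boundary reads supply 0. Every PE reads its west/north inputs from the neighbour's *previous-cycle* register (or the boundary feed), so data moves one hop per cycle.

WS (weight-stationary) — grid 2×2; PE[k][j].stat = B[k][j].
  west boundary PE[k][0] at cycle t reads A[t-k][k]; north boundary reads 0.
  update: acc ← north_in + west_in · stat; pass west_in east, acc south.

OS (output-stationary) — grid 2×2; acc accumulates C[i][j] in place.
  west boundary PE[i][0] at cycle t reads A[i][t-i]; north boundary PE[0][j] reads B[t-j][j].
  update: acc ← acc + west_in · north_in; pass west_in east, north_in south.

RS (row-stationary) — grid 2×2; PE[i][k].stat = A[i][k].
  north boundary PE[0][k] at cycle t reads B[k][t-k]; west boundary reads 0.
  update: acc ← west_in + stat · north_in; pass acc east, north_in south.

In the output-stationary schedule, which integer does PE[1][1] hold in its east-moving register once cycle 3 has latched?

register = 5

Tracing OS — 2×2 array, target PE[1][1]:
  @0  [0,1]  acc 0  |  →0  ↓0
  @0  [1,0]  acc 0  |  →0  ↓0
  @0  [1,1]  acc 0  |  →0  ↓0
  @1  [0,1]  acc 24  |  →6  ↓4
  @1  [1,0]  acc 45  |  →5  ↓9
  @1  [1,1]  acc 0  |  →0  ↓0
  @2  [0,1]  acc 64  |  →5  ↓8
  @2  [1,0]  acc 85  |  →5  ↓8
  @2  [1,1]  acc 20  |  →5  ↓4
  @3  [0,1]  acc 64  |  →0  ↓0
  @3  [1,0]  acc 85  |  →0  ↓0
  @3  [1,1]  acc 60  |  →5  ↓8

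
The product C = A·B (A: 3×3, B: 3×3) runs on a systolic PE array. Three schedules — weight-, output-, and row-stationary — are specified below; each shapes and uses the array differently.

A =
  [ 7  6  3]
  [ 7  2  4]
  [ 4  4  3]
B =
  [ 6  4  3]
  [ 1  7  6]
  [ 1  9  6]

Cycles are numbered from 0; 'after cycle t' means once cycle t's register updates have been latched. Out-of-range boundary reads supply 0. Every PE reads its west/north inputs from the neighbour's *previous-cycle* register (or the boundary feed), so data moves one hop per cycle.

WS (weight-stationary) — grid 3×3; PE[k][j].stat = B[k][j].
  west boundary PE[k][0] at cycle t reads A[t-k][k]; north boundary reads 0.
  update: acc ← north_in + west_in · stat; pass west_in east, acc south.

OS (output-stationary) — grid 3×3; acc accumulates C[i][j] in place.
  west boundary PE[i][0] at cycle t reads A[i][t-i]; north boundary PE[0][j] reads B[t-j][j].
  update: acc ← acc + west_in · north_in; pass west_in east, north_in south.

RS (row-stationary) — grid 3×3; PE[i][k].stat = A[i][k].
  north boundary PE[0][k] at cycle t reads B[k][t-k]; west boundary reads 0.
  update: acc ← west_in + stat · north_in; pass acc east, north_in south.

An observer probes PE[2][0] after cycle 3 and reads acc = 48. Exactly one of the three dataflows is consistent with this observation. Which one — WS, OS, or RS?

dataflow = WS

— WS: 3×3; PE[2][0] trace:
  c0 r2c0: 0 / 0 / 0
  c1 r2c0: 0 / 0 / 0
  c2 r2c0: 51 / 3 / 51
  c3 r2c0: 48 / 4 / 48
— OS: 3×3; PE[2][0] trace:
  c0 r2c0: 0 / 0 / 0
  c1 r2c0: 0 / 0 / 0
  c2 r2c0: 24 / 4 / 6
  c3 r2c0: 28 / 4 / 1
— RS: 3×3; PE[2][0] trace:
  c0 r2c0: 0 / 0 / 0
  c1 r2c0: 0 / 0 / 0
  c2 r2c0: 24 / 24 / 6
  c3 r2c0: 16 / 16 / 4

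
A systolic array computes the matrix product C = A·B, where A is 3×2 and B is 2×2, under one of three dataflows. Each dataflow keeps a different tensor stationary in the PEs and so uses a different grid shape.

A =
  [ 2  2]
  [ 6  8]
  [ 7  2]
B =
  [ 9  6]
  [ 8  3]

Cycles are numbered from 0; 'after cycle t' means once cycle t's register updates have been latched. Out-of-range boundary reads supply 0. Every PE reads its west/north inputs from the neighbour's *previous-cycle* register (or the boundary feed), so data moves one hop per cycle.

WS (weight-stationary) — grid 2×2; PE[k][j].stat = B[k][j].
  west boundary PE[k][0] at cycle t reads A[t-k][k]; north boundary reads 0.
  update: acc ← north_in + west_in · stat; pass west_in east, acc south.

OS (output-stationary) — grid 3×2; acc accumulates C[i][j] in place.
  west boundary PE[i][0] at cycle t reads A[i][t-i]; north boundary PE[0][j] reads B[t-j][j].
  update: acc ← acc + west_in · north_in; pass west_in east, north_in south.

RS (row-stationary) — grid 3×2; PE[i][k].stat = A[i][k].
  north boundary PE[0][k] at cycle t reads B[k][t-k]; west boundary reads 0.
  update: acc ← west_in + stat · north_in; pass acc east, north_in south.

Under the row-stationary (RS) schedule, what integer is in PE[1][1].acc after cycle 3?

PE[1][1].acc = 60

RS (3×2). Following PE[1][1] plus its west/north inputs:
  t=0 PE[0][1]: acc=0 h=0 v=0
  t=0 PE[1][0]: acc=0 h=0 v=0
  t=0 PE[1][1]: acc=0 h=0 v=0
  t=1 PE[0][1]: acc=34 h=34 v=8
  t=1 PE[1][0]: acc=54 h=54 v=9
  t=1 PE[1][1]: acc=0 h=0 v=0
  t=2 PE[0][1]: acc=18 h=18 v=3
  t=2 PE[1][0]: acc=36 h=36 v=6
  t=2 PE[1][1]: acc=118 h=118 v=8
  t=3 PE[0][1]: acc=0 h=0 v=0
  t=3 PE[1][0]: acc=0 h=0 v=0
  t=3 PE[1][1]: acc=60 h=60 v=3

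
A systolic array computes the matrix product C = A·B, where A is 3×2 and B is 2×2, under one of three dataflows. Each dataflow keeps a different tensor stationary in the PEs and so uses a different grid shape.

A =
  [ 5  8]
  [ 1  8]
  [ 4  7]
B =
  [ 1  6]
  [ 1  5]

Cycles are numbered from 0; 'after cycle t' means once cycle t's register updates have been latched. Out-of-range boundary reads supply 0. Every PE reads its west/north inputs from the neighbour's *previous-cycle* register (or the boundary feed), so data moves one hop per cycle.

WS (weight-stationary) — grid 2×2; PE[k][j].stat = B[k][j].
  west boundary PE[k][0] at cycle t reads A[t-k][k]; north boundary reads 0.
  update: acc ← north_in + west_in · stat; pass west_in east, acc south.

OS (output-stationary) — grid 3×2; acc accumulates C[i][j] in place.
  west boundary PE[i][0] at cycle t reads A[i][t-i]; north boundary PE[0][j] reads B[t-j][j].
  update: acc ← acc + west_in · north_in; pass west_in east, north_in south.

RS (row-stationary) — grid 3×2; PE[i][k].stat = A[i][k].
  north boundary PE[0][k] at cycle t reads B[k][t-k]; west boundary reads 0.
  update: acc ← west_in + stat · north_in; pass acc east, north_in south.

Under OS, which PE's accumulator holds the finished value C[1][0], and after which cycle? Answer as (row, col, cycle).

Under OS, C[1][0] lands at PE[1][0]:
  t=0 PE[1][0]: acc=0 h=0 v=0
  t=1 PE[1][0]: acc=1 h=1 v=1
  t=2 PE[1][0]: acc=9 h=8 v=1

(row, col, cycle) = (1, 0, 2)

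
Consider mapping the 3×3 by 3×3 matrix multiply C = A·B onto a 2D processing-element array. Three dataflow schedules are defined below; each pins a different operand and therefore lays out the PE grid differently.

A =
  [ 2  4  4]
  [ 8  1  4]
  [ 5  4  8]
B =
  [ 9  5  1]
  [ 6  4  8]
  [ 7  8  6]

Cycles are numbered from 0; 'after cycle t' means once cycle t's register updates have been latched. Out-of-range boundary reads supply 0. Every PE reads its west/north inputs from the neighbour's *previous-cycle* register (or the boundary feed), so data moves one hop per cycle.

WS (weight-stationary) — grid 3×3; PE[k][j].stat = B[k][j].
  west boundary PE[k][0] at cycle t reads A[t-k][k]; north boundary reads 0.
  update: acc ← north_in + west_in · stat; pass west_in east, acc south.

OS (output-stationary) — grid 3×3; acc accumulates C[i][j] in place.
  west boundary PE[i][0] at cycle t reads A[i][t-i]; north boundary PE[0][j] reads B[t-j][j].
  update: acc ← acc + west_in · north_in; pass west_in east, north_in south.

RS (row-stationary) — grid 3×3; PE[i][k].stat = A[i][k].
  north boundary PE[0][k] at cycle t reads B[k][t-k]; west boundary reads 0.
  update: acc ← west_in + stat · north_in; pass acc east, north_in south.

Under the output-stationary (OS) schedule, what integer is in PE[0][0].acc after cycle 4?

Tracing OS — 3×3 array, target PE[0][0]:
  @0  [0,0]  acc 18  |  →2  ↓9
  @1  [0,0]  acc 42  |  →4  ↓6
  @2  [0,0]  acc 70  |  →4  ↓7
  @3  [0,0]  acc 70  |  →0  ↓0
  @4  [0,0]  acc 70  |  →0  ↓0

PE[0][0].acc = 70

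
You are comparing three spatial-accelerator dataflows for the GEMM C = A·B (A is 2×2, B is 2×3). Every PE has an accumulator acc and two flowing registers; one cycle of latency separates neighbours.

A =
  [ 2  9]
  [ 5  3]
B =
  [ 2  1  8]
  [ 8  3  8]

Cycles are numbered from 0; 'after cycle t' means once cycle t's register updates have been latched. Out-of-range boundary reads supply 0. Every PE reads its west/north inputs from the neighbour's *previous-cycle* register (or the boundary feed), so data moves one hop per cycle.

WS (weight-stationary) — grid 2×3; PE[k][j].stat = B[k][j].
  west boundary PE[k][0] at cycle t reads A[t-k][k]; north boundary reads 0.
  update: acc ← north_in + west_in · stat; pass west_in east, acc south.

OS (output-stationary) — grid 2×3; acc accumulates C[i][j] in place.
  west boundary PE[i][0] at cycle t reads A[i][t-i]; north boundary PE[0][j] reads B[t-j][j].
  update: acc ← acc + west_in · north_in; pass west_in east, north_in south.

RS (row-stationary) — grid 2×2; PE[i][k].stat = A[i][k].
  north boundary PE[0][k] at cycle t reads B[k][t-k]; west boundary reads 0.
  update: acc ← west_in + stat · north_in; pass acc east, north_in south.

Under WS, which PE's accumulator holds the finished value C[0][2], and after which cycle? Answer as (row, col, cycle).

(row, col, cycle) = (1, 2, 3)

WS — PE[1][2] is where C[0][2] collects:
  after 0 — PE[1][2] acc=0, pass-E 0, pass-S 0
  after 1 — PE[1][2] acc=0, pass-E 0, pass-S 0
  after 2 — PE[1][2] acc=0, pass-E 0, pass-S 0
  after 3 — PE[1][2] acc=88, pass-E 9, pass-S 88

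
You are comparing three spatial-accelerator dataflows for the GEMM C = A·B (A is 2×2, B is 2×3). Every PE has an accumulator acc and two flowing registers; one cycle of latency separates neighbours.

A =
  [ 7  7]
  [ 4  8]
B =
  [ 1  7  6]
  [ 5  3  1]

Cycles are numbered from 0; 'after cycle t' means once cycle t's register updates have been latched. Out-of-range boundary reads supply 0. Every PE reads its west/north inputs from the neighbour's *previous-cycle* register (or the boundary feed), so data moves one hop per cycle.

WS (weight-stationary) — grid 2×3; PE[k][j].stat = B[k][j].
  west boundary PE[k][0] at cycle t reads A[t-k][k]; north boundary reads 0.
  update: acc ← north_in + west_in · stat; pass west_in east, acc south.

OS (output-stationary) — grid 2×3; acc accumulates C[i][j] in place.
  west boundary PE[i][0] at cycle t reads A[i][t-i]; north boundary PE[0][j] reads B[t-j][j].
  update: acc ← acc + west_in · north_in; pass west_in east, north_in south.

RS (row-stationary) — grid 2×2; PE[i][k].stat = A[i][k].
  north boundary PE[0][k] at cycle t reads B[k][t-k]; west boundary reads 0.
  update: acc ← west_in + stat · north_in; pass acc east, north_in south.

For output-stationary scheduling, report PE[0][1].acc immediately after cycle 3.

OS 2×3: PE[0][1] cycle-by-cycle (with neighbour feeds):
  step 0 · PE0,0: acc=7; fwd→7 fwd↓1
  step 0 · PE0,1: acc=0; fwd→0 fwd↓0
  step 1 · PE0,0: acc=42; fwd→7 fwd↓5
  step 1 · PE0,1: acc=49; fwd→7 fwd↓7
  step 2 · PE0,0: acc=42; fwd→0 fwd↓0
  step 2 · PE0,1: acc=70; fwd→7 fwd↓3
  step 3 · PE0,0: acc=42; fwd→0 fwd↓0
  step 3 · PE0,1: acc=70; fwd→0 fwd↓0

PE[0][1].acc = 70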